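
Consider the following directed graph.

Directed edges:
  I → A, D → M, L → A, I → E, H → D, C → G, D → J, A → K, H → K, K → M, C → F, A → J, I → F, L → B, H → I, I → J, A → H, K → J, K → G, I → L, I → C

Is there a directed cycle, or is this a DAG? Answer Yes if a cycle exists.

DFS with white/gray/black marking, starting from F:
F gray
F black
L gray
  B gray
  B black
  A gray
    K gray
      G gray
      G black
      J gray
      J black
      M gray
      M black
    K black
    A→J: J black — skip
    H gray
      D gray
        D→M: M black — skip
        D→J: J black — skip
      D black
      I gray
        I→F: F black — skip
        E gray
        E black
        I→J: J black — skip
        I→L: L is gray → back edge
Back edge found, so a cycle exists: L → A → H → I → L.

Yes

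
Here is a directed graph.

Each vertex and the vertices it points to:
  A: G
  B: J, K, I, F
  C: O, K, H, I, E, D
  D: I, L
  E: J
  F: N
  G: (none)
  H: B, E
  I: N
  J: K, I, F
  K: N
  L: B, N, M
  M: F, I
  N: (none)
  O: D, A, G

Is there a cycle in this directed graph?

No

DFS with white/gray/black marking, starting from M:
M gray
  F gray
    N gray
    N black
  F black
  I gray
    I→N: N black — skip
  I black
M black
A gray
  G gray
  G black
A black
B gray
  J gray
    K gray
      K→N: N black — skip
    K black
    J→I: I black — skip
    J→F: F black — skip
  J black
  B→K: K black — skip
  B→I: I black — skip
  B→F: F black — skip
B black
C gray
  O gray
    D gray
      D→I: I black — skip
      L gray
        L→B: B black — skip
        L→N: N black — skip
        L→M: M black — skip
      L black
    D black
    O→A: A black — skip
    O→G: G black — skip
  O black
  C→K: K black — skip
  H gray
    H→B: B black — skip
    E gray
      E→J: J black — skip
    E black
  H black
  C→I: I black — skip
  C→E: E black — skip
  C→D: D black — skip
C black
Every edge goes to a white or black vertex — no back edge, so the graph is acyclic.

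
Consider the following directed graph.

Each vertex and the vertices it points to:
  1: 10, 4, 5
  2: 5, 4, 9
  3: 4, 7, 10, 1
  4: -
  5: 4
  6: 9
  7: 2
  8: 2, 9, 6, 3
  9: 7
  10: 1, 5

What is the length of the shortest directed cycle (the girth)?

2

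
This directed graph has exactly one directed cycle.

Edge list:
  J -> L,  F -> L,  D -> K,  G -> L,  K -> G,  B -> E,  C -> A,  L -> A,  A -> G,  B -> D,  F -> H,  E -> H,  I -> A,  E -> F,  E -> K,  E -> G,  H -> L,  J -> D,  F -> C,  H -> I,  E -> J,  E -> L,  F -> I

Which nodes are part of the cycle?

A, G, L

DFS with gray/black marking from G:
G gray
  L gray
    A gray
      A→G: G is gray → back edge
Back edge closes the cycle G → L → A → G; its vertices are {A, G, L}.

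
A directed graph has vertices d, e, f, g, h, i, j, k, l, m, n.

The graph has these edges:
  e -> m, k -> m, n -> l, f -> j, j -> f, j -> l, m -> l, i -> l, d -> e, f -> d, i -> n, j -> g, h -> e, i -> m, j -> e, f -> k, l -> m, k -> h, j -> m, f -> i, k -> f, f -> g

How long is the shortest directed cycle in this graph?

2

For each vertex v, BFS finds the shortest path from v back to v.
The shortest such closed walk is f → k → f, length 2.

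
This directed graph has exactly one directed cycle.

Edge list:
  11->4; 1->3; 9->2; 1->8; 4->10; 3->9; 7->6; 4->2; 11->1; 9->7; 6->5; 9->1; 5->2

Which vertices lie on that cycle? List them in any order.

1, 3, 9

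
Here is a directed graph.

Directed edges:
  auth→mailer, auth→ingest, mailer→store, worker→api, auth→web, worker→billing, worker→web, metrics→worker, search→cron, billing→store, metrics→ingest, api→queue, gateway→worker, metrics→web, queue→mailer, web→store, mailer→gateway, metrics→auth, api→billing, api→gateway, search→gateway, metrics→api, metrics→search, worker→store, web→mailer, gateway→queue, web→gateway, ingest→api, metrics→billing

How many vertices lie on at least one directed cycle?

6

A vertex is on a directed cycle iff it belongs to a strongly connected component of size ≥ 2 (or has a self-loop).
The vertices on cycles are {api, web, queue, mailer, worker, gateway} — 6 in total.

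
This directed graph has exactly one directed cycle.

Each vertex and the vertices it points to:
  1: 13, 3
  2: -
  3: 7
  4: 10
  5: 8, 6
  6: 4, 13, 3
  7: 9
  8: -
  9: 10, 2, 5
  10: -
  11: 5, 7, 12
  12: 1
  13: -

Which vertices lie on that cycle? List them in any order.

3, 5, 6, 7, 9

DFS with gray/black marking from 7:
7 gray
  9 gray
    10 gray
    10 black
    2 gray
    2 black
    5 gray
      8 gray
      8 black
      6 gray
        4 gray
          4→10: 10 black — skip
        4 black
        13 gray
        13 black
        3 gray
          3→7: 7 is gray → back edge
Back edge closes the cycle 7 → 9 → 5 → 6 → 3 → 7; its vertices are {3, 5, 6, 7, 9}.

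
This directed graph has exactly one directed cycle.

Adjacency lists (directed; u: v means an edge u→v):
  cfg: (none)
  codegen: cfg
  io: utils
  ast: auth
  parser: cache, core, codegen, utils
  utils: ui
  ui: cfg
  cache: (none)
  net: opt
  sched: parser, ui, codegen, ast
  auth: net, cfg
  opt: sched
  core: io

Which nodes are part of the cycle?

ast, net, opt, auth, sched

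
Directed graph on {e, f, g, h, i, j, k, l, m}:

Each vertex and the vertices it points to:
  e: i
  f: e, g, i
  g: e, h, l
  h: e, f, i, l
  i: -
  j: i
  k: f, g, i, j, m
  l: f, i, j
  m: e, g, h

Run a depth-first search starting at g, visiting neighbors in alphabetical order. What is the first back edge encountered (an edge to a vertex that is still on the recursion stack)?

DFS from g (visiting neighbors in alphabetical order); mark gray on enter, black on exit:
g gray
  e gray
    i gray
    i black
  e black
  h gray
    h→e: e black — skip
    f gray
      f→e: e black — skip
      f→g: g is gray → back edge
First back edge: f → g.

f→g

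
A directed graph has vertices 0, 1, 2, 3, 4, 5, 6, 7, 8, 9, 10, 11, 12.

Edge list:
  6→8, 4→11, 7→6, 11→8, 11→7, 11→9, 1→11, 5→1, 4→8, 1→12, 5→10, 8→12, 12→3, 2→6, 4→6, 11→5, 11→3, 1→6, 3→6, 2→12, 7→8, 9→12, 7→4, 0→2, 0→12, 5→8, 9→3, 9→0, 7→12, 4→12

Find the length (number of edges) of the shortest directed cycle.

For each vertex v, BFS finds the shortest path from v back to v.
The shortest such closed walk is 11 → 7 → 4 → 11, length 3.

3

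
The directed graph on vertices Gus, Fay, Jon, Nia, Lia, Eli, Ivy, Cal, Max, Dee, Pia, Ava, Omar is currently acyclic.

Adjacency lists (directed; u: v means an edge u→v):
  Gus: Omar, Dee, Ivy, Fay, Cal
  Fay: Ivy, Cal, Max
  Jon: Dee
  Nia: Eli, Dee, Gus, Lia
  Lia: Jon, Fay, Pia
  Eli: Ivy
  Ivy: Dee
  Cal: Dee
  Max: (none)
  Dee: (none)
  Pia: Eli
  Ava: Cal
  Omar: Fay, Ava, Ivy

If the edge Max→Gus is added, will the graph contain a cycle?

Yes

Adding Max→Gus creates a cycle iff Gus can already reach Max.
Path from Gus: Gus → Fay → Max.
So Gus → … → Max → Gus is a cycle.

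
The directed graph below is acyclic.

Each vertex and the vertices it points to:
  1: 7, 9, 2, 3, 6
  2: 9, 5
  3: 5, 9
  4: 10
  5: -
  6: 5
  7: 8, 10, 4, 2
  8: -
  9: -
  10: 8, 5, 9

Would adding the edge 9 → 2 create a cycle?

Yes

Adding 9→2 creates a cycle iff 2 can already reach 9.
Path from 2: 2 → 9.
So 2 → … → 9 → 2 is a cycle.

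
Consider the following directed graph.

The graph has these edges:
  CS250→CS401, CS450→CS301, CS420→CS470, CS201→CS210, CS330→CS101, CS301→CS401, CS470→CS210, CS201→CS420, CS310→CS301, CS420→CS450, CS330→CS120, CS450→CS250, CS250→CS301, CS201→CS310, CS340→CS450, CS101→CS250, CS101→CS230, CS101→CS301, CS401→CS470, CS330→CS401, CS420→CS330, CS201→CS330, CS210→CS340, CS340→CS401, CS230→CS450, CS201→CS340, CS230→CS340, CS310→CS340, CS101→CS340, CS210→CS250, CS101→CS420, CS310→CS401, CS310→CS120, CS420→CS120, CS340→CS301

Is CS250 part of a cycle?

Yes

CS250 is on a cycle iff CS250 can reach itself via ≥1 edge.
CS250 → CS401 → CS470 → CS210 → CS250 — yes.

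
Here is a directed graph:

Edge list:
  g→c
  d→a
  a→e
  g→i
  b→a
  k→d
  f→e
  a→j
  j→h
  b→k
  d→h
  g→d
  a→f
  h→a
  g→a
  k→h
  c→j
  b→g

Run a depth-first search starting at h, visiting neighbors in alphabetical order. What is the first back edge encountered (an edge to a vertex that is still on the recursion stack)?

DFS from h (visiting neighbors in alphabetical order); mark gray on enter, black on exit:
h gray
  a gray
    e gray
    e black
    f gray
      f→e: e black — skip
    f black
    j gray
      j→h: h is gray → back edge
First back edge: j → h.

j->h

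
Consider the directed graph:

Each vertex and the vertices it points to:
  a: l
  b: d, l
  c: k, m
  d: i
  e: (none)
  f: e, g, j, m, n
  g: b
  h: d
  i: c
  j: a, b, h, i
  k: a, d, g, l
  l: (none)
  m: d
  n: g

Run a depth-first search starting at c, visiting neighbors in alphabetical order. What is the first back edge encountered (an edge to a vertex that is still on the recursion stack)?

i→c

DFS from c (visiting neighbors in alphabetical order); mark gray on enter, black on exit:
c gray
  k gray
    a gray
      l gray
      l black
    a black
    d gray
      i gray
        i→c: c is gray → back edge
First back edge: i → c.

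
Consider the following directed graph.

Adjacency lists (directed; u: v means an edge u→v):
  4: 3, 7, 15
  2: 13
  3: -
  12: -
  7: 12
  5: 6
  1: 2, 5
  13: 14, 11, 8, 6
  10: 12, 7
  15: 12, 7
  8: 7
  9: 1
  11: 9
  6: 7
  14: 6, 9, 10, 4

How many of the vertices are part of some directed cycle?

A vertex is on a directed cycle iff it belongs to a strongly connected component of size ≥ 2 (or has a self-loop).
The vertices on cycles are {1, 2, 9, 11, 13, 14} — 6 in total.

6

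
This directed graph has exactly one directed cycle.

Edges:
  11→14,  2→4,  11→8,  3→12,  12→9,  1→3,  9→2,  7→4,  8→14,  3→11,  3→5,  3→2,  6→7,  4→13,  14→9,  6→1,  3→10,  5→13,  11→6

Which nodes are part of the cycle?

1, 3, 6, 11

DFS with gray/black marking from 1:
1 gray
  3 gray
    11 gray
      14 gray
        9 gray
          2 gray
            4 gray
              13 gray
              13 black
            4 black
          2 black
        9 black
      14 black
      8 gray
        8→14: 14 black — skip
      8 black
      6 gray
        6→1: 1 is gray → back edge
Back edge closes the cycle 1 → 3 → 11 → 6 → 1; its vertices are {1, 3, 6, 11}.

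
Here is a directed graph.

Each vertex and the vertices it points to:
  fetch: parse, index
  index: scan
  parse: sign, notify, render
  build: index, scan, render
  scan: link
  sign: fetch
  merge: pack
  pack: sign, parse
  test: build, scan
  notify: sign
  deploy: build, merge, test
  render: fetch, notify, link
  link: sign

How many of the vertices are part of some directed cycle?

A vertex is on a directed cycle iff it belongs to a strongly connected component of size ≥ 2 (or has a self-loop).
The vertices on cycles are {link, scan, sign, fetch, index, parse, notify, render} — 8 in total.

8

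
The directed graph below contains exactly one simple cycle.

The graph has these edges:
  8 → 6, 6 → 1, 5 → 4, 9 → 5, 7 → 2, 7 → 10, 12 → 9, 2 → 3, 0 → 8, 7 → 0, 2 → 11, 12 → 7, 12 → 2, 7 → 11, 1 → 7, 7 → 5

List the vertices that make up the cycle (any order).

0, 1, 6, 7, 8

DFS with gray/black marking from 7:
7 gray
  11 gray
  11 black
  5 gray
    4 gray
    4 black
  5 black
  10 gray
  10 black
  2 gray
    3 gray
    3 black
    2→11: 11 black — skip
  2 black
  0 gray
    8 gray
      6 gray
        1 gray
          1→7: 7 is gray → back edge
Back edge closes the cycle 7 → 0 → 8 → 6 → 1 → 7; its vertices are {0, 1, 6, 7, 8}.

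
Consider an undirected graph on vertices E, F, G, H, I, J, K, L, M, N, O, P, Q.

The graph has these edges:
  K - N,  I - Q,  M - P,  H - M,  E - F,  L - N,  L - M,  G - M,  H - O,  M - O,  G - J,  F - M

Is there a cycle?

DFS, tracking each vertex's parent; an edge to a visited non-parent vertex closes a cycle.
Start from E:
visit E (parent –)
  visit F (parent E)
    visit M (parent F)
      visit P (parent M)
        P–M: parent, skip
      visit O (parent M)
        visit H (parent O)
          H–O: parent, skip
          H–M: M visited and ≠ parent → cycle
Cycle: M – O – H – M.

Yes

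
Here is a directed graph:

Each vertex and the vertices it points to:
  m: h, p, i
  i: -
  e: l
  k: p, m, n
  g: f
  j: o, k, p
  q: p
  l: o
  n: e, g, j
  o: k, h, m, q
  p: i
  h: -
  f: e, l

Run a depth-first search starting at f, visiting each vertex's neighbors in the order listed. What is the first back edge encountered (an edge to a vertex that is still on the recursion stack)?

n->e

DFS from f (visiting each vertex's neighbors in the order listed); mark gray on enter, black on exit:
f gray
  e gray
    l gray
      o gray
        k gray
          p gray
            i gray
            i black
          p black
          m gray
            h gray
            h black
            m→p: p black — skip
            m→i: i black — skip
          m black
          n gray
            n→e: e is gray → back edge
First back edge: n → e.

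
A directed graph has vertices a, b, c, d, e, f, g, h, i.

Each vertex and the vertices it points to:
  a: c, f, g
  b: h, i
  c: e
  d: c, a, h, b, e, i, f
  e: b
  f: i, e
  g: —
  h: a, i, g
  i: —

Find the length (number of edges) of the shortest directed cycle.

5

For each vertex v, BFS finds the shortest path from v back to v.
The shortest such closed walk is e → b → h → a → f → e, length 5.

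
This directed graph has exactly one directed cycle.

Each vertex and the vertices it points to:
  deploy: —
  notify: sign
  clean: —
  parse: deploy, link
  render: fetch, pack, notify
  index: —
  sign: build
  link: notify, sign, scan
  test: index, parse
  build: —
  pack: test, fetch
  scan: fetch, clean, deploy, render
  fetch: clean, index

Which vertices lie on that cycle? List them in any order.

DFS with gray/black marking from link:
link gray
  notify gray
    sign gray
      build gray
      build black
    sign black
  notify black
  link→sign: sign black — skip
  scan gray
    fetch gray
      clean gray
      clean black
      index gray
      index black
    fetch black
    scan→clean: clean black — skip
    deploy gray
    deploy black
    render gray
      render→fetch: fetch black — skip
      pack gray
        test gray
          test→index: index black — skip
          parse gray
            parse→deploy: deploy black — skip
            parse→link: link is gray → back edge
Back edge closes the cycle link → scan → render → pack → test → parse → link; its vertices are {link, pack, scan, test, parse, render}.

link, pack, scan, test, parse, render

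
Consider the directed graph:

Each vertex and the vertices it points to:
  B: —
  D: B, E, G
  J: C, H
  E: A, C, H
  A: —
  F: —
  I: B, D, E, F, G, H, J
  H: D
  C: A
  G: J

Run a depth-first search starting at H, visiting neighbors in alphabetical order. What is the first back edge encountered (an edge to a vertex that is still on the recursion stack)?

E->H

DFS from H (visiting neighbors in alphabetical order); mark gray on enter, black on exit:
H gray
  D gray
    B gray
    B black
    E gray
      A gray
      A black
      C gray
        C→A: A black — skip
      C black
      E→H: H is gray → back edge
First back edge: E → H.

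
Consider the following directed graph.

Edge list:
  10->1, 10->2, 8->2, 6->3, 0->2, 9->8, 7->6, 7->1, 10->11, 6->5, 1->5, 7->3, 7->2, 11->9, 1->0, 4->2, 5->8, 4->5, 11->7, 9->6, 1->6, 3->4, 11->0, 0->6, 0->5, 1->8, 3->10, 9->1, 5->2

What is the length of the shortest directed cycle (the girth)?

4

For each vertex v, BFS finds the shortest path from v back to v.
The shortest such closed walk is 11 → 7 → 3 → 10 → 11, length 4.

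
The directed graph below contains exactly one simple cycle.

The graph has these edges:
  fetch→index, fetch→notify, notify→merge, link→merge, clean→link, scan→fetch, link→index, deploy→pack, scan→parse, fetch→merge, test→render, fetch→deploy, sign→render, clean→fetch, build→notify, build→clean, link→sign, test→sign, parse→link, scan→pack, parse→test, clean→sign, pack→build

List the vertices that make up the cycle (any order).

DFS with gray/black marking from pack:
pack gray
  build gray
    notify gray
      merge gray
      merge black
    notify black
    clean gray
      link gray
        index gray
        index black
        sign gray
          render gray
          render black
        sign black
        link→merge: merge black — skip
      link black
      fetch gray
        deploy gray
          deploy→pack: pack is gray → back edge
Back edge closes the cycle pack → build → clean → fetch → deploy → pack; its vertices are {pack, build, clean, fetch, deploy}.

pack, build, clean, fetch, deploy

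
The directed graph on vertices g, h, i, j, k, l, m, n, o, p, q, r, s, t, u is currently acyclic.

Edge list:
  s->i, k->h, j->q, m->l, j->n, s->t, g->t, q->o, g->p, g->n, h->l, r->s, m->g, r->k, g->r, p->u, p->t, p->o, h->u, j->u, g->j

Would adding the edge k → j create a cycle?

Adding k→j creates a cycle iff j can already reach k.
Explore from j: no path reaches k. The graph stays acyclic.

No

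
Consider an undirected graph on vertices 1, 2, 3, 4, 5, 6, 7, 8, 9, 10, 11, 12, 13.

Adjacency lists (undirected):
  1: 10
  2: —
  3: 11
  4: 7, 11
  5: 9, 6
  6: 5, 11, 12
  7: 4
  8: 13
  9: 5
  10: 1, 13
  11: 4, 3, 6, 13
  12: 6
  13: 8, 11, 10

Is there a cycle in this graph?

DFS, tracking each vertex's parent; an edge to a visited non-parent vertex closes a cycle.
Start from 11:
visit 11 (parent –)
  visit 4 (parent 11)
    visit 7 (parent 4)
      7–4: parent, skip
    4–11: parent, skip
  visit 3 (parent 11)
    3–11: parent, skip
  visit 6 (parent 11)
    visit 5 (parent 6)
      visit 9 (parent 5)
        9–5: parent, skip
      5–6: parent, skip
    6–11: parent, skip
    visit 12 (parent 6)
      12–6: parent, skip
  visit 13 (parent 11)
    visit 8 (parent 13)
      8–13: parent, skip
    13–11: parent, skip
    visit 10 (parent 13)
      visit 1 (parent 10)
        1–10: parent, skip
      10–13: parent, skip
visit 2 (parent –)
No non-parent visited neighbor found — the graph is a forest.

No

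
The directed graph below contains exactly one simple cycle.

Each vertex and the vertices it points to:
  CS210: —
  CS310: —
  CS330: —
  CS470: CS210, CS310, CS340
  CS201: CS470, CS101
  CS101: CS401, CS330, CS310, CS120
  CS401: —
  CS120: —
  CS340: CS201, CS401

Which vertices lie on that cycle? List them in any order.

CS201, CS340, CS470

DFS with gray/black marking from CS470:
CS470 gray
  CS210 gray
  CS210 black
  CS310 gray
  CS310 black
  CS340 gray
    CS201 gray
      CS201→CS470: CS470 is gray → back edge
Back edge closes the cycle CS470 → CS340 → CS201 → CS470; its vertices are {CS201, CS340, CS470}.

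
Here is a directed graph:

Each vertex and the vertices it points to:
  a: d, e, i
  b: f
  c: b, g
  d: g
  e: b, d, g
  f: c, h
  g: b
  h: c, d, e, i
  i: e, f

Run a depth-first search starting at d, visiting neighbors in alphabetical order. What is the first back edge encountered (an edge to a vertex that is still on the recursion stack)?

DFS from d (visiting neighbors in alphabetical order); mark gray on enter, black on exit:
d gray
  g gray
    b gray
      f gray
        c gray
          c→b: b is gray → back edge
First back edge: c → b.

c→b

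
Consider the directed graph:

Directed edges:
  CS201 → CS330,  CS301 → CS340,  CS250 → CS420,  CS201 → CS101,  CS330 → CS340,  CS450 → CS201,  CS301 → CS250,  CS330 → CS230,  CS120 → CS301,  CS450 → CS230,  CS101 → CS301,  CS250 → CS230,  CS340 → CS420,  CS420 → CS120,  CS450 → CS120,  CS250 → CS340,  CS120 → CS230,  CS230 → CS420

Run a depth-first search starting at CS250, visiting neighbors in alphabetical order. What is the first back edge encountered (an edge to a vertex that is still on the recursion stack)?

CS120->CS230

DFS from CS250 (visiting neighbors in alphabetical order); mark gray on enter, black on exit:
CS250 gray
  CS230 gray
    CS420 gray
      CS120 gray
        CS120→CS230: CS230 is gray → back edge
First back edge: CS120 → CS230.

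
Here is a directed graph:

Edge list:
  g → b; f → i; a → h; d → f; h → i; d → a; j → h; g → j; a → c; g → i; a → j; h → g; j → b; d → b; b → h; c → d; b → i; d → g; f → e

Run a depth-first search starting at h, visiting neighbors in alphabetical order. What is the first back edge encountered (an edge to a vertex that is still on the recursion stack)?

b->h

DFS from h (visiting neighbors in alphabetical order); mark gray on enter, black on exit:
h gray
  g gray
    b gray
      b→h: h is gray → back edge
First back edge: b → h.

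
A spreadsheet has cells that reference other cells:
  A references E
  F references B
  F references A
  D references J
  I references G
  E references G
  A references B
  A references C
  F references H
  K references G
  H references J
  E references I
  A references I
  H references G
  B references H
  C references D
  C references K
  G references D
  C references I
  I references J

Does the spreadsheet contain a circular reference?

No

DFS with white/gray/black marking, starting from I:
I gray
  J gray
  J black
  G gray
    D gray
      D→J: J black — skip
    D black
  G black
I black
A gray
  C gray
    C→D: D black — skip
    K gray
      K→G: G black — skip
    K black
    C→I: I black — skip
  C black
  B gray
    H gray
      H→G: G black — skip
      H→J: J black — skip
    H black
  B black
  E gray
    E→I: I black — skip
    E→G: G black — skip
  E black
  A→I: I black — skip
A black
F gray
  F→B: B black — skip
  F→A: A black — skip
  F→H: H black — skip
F black
Every edge goes to a white or black vertex — no back edge, so the graph is acyclic.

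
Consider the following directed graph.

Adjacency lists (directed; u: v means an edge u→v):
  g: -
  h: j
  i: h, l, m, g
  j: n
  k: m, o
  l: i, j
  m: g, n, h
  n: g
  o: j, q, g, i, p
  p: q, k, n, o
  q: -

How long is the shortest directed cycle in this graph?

For each vertex v, BFS finds the shortest path from v back to v.
The shortest such closed walk is o → p → o, length 2.

2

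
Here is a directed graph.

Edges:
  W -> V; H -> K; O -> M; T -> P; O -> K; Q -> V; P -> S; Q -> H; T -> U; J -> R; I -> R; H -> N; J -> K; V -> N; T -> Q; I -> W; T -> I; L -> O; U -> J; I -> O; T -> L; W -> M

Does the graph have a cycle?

DFS with white/gray/black marking, starting from T:
T gray
  Q gray
    H gray
      N gray
      N black
      K gray
      K black
    H black
    V gray
      V→N: N black — skip
    V black
  Q black
  U gray
    J gray
      R gray
      R black
      J→K: K black — skip
    J black
  U black
  I gray
    W gray
      W→V: V black — skip
      M gray
      M black
    W black
    O gray
      O→M: M black — skip
      O→K: K black — skip
    O black
    I→R: R black — skip
  I black
  P gray
    S gray
    S black
  P black
  L gray
    L→O: O black — skip
  L black
T black
Every edge goes to a white or black vertex — no back edge, so the graph is acyclic.

No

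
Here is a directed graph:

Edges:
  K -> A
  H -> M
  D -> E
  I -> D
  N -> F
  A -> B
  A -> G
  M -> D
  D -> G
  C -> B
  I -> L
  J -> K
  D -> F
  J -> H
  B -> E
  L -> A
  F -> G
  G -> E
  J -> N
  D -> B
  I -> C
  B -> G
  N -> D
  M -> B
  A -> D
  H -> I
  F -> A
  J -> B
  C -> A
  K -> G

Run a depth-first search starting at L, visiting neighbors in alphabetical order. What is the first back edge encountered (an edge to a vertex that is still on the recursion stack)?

F->A

DFS from L (visiting neighbors in alphabetical order); mark gray on enter, black on exit:
L gray
  A gray
    B gray
      E gray
      E black
      G gray
        G→E: E black — skip
      G black
    B black
    D gray
      D→B: B black — skip
      D→E: E black — skip
      F gray
        F→A: A is gray → back edge
First back edge: F → A.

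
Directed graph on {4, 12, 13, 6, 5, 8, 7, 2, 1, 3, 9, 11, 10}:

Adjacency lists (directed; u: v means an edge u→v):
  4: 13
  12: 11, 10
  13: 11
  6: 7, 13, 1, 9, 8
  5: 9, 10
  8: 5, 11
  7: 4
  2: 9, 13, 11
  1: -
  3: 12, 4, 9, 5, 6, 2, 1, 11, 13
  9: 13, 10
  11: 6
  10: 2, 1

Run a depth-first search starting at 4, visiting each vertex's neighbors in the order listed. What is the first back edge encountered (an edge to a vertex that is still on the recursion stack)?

DFS from 4 (visiting each vertex's neighbors in the order listed); mark gray on enter, black on exit:
4 gray
  13 gray
    11 gray
      6 gray
        7 gray
          7→4: 4 is gray → back edge
First back edge: 7 → 4.

7→4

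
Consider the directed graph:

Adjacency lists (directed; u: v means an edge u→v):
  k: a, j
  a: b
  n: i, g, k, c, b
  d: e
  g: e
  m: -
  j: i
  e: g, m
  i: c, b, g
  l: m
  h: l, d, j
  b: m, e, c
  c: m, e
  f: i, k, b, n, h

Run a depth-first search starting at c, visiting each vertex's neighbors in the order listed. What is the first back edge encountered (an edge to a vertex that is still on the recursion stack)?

g→e

DFS from c (visiting each vertex's neighbors in the order listed); mark gray on enter, black on exit:
c gray
  m gray
  m black
  e gray
    g gray
      g→e: e is gray → back edge
First back edge: g → e.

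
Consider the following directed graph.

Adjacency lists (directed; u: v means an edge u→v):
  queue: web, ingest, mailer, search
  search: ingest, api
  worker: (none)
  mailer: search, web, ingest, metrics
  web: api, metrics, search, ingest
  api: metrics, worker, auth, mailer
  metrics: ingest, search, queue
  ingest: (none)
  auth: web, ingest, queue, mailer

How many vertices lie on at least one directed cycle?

A vertex is on a directed cycle iff it belongs to a strongly connected component of size ≥ 2 (or has a self-loop).
The vertices on cycles are {api, web, auth, queue, mailer, search, metrics} — 7 in total.

7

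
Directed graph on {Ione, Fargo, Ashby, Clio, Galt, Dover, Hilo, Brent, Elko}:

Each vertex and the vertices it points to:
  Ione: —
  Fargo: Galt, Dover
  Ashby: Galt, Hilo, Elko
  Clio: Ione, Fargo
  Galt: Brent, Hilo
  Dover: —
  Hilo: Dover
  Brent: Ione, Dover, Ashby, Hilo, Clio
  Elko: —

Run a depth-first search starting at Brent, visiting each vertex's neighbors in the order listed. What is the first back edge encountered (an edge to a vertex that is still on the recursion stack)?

Galt→Brent

DFS from Brent (visiting each vertex's neighbors in the order listed); mark gray on enter, black on exit:
Brent gray
  Ione gray
  Ione black
  Dover gray
  Dover black
  Ashby gray
    Galt gray
      Galt→Brent: Brent is gray → back edge
First back edge: Galt → Brent.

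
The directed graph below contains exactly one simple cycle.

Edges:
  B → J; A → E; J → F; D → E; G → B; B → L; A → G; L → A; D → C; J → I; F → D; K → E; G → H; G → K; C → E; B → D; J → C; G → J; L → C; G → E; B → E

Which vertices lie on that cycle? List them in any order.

A, B, G, L

DFS with gray/black marking from G:
G gray
  H gray
  H black
  J gray
    C gray
      E gray
      E black
    C black
    I gray
    I black
    F gray
      D gray
        D→C: C black — skip
        D→E: E black — skip
      D black
    F black
  J black
  K gray
    K→E: E black — skip
  K black
  G→E: E black — skip
  B gray
    B→D: D black — skip
    B→J: J black — skip
    B→E: E black — skip
    L gray
      L→C: C black — skip
      A gray
        A→E: E black — skip
        A→G: G is gray → back edge
Back edge closes the cycle G → B → L → A → G; its vertices are {A, B, G, L}.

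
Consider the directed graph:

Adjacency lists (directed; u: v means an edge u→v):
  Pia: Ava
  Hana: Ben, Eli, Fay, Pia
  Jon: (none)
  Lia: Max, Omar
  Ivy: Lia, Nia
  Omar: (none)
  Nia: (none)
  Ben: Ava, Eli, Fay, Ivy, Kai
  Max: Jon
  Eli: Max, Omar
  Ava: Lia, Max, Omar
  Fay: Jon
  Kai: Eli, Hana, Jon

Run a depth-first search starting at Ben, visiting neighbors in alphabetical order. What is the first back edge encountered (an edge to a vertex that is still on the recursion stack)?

Hana->Ben

DFS from Ben (visiting neighbors in alphabetical order); mark gray on enter, black on exit:
Ben gray
  Ava gray
    Lia gray
      Max gray
        Jon gray
        Jon black
      Max black
      Omar gray
      Omar black
    Lia black
    Ava→Max: Max black — skip
    Ava→Omar: Omar black — skip
  Ava black
  Eli gray
    Eli→Max: Max black — skip
    Eli→Omar: Omar black — skip
  Eli black
  Fay gray
    Fay→Jon: Jon black — skip
  Fay black
  Ivy gray
    Ivy→Lia: Lia black — skip
    Nia gray
    Nia black
  Ivy black
  Kai gray
    Kai→Eli: Eli black — skip
    Hana gray
      Hana→Ben: Ben is gray → back edge
First back edge: Hana → Ben.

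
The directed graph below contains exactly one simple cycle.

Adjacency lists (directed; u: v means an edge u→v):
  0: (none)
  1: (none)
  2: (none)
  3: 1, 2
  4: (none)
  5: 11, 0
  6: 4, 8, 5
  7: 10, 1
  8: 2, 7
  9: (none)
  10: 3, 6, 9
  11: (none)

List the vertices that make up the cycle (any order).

DFS with gray/black marking from 10:
10 gray
  3 gray
    1 gray
    1 black
    2 gray
    2 black
  3 black
  6 gray
    4 gray
    4 black
    8 gray
      8→2: 2 black — skip
      7 gray
        7→10: 10 is gray → back edge
Back edge closes the cycle 10 → 6 → 8 → 7 → 10; its vertices are {6, 7, 8, 10}.

6, 7, 8, 10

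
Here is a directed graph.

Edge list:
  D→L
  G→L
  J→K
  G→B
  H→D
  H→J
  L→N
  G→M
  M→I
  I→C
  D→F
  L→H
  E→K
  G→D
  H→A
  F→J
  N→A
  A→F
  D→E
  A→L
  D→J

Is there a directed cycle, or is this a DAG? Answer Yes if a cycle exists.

DFS with white/gray/black marking, starting from E:
E gray
  K gray
  K black
E black
A gray
  L gray
    H gray
      J gray
        J→K: K black — skip
      J black
      H→A: A is gray → back edge
Back edge found, so a cycle exists: A → L → H → A.

Yes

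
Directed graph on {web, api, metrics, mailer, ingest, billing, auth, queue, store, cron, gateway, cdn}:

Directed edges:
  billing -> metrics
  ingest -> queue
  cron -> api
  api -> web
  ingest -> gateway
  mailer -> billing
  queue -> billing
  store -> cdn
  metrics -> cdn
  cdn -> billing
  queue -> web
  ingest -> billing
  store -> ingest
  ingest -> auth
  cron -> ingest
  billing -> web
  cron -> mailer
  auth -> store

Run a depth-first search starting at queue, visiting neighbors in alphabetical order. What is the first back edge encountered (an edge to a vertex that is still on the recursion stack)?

cdn→billing

DFS from queue (visiting neighbors in alphabetical order); mark gray on enter, black on exit:
queue gray
  billing gray
    metrics gray
      cdn gray
        cdn→billing: billing is gray → back edge
First back edge: cdn → billing.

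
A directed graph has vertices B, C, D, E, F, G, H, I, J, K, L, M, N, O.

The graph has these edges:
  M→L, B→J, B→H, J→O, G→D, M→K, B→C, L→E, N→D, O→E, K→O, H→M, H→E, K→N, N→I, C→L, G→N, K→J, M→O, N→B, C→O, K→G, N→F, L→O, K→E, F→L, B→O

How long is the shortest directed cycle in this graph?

For each vertex v, BFS finds the shortest path from v back to v.
The shortest such closed walk is K → N → B → H → M → K, length 5.

5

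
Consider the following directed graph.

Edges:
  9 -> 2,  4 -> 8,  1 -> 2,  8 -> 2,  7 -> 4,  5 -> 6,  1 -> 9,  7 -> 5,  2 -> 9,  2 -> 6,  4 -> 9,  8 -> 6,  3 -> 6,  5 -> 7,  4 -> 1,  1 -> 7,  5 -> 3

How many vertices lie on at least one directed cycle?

A vertex is on a directed cycle iff it belongs to a strongly connected component of size ≥ 2 (or has a self-loop).
The vertices on cycles are {1, 2, 4, 5, 7, 9} — 6 in total.

6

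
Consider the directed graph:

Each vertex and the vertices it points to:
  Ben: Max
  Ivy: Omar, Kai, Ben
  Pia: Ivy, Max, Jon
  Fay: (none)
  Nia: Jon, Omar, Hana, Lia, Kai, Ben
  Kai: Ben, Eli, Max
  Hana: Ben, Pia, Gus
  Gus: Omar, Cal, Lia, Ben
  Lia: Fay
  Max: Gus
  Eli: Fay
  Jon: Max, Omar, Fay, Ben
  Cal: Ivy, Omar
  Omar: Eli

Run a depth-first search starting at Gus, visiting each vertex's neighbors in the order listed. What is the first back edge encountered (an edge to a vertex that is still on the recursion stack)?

Max→Gus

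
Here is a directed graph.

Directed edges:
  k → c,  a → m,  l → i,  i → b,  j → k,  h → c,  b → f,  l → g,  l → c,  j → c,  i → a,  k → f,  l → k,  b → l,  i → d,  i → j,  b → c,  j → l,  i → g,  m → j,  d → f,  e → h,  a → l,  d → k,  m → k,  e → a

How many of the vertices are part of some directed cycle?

6

A vertex is on a directed cycle iff it belongs to a strongly connected component of size ≥ 2 (or has a self-loop).
The vertices on cycles are {a, b, i, j, l, m} — 6 in total.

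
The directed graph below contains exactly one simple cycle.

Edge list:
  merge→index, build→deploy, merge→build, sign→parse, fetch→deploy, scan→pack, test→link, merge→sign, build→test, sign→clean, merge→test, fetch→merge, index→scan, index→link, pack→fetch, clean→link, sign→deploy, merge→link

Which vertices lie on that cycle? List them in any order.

DFS with gray/black marking from merge:
merge gray
  sign gray
    parse gray
    parse black
    clean gray
      link gray
      link black
    clean black
    deploy gray
    deploy black
  sign black
  merge→link: link black — skip
  index gray
    index→link: link black — skip
    scan gray
      pack gray
        fetch gray
          fetch→merge: merge is gray → back edge
Back edge closes the cycle merge → index → scan → pack → fetch → merge; its vertices are {pack, scan, fetch, index, merge}.

pack, scan, fetch, index, merge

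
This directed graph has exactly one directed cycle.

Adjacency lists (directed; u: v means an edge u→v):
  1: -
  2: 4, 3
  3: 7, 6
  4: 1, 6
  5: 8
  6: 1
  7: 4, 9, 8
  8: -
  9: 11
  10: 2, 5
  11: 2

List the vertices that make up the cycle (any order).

DFS with gray/black marking from 2:
2 gray
  4 gray
    1 gray
    1 black
    6 gray
      6→1: 1 black — skip
    6 black
  4 black
  3 gray
    7 gray
      7→4: 4 black — skip
      9 gray
        11 gray
          11→2: 2 is gray → back edge
Back edge closes the cycle 2 → 3 → 7 → 9 → 11 → 2; its vertices are {2, 3, 7, 9, 11}.

2, 3, 7, 9, 11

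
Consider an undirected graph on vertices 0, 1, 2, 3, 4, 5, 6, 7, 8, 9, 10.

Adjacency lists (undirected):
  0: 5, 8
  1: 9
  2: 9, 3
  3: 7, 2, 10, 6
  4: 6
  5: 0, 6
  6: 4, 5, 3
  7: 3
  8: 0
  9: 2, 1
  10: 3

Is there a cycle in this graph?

DFS, tracking each vertex's parent; an edge to a visited non-parent vertex closes a cycle.
Start from 9:
visit 9 (parent –)
  visit 2 (parent 9)
    2–9: parent, skip
    visit 3 (parent 2)
      visit 7 (parent 3)
        7–3: parent, skip
      3–2: parent, skip
      visit 10 (parent 3)
        10–3: parent, skip
      visit 6 (parent 3)
        visit 4 (parent 6)
          4–6: parent, skip
        visit 5 (parent 6)
          visit 0 (parent 5)
            0–5: parent, skip
            visit 8 (parent 0)
              8–0: parent, skip
          5–6: parent, skip
        6–3: parent, skip
  visit 1 (parent 9)
    1–9: parent, skip
No non-parent visited neighbor found — the graph is a forest.

No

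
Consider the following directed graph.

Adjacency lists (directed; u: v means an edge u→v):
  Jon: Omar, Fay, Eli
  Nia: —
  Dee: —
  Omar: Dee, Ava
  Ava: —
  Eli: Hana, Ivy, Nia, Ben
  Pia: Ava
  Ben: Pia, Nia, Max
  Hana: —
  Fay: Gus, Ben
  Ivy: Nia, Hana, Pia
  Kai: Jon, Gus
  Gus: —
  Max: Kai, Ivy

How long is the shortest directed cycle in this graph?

5

For each vertex v, BFS finds the shortest path from v back to v.
The shortest such closed walk is Jon → Fay → Ben → Max → Kai → Jon, length 5.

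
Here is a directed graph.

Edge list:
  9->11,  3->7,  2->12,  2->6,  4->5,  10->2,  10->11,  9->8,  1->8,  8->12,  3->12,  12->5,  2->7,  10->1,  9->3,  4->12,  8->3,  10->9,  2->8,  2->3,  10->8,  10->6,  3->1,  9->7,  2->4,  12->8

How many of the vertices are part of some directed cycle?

A vertex is on a directed cycle iff it belongs to a strongly connected component of size ≥ 2 (or has a self-loop).
The vertices on cycles are {1, 3, 8, 12} — 4 in total.

4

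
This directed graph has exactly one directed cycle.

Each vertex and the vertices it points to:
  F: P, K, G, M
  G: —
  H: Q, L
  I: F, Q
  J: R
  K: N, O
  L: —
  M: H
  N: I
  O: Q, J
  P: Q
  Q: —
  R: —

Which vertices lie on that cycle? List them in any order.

DFS with gray/black marking from F:
F gray
  P gray
    Q gray
    Q black
  P black
  K gray
    N gray
      I gray
        I→F: F is gray → back edge
Back edge closes the cycle F → K → N → I → F; its vertices are {F, I, K, N}.

F, I, K, N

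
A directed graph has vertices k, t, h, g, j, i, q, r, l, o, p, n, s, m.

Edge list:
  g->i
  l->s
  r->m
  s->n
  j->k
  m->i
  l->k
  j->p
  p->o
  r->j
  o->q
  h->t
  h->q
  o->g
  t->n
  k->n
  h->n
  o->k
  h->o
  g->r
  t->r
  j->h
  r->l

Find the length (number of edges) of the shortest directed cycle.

4

For each vertex v, BFS finds the shortest path from v back to v.
The shortest such closed walk is r → j → h → t → r, length 4.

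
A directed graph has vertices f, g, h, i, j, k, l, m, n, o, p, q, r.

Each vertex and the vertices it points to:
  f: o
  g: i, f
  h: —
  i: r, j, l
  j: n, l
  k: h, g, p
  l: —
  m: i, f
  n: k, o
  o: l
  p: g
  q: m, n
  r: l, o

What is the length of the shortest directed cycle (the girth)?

For each vertex v, BFS finds the shortest path from v back to v.
The shortest such closed walk is n → k → g → i → j → n, length 5.

5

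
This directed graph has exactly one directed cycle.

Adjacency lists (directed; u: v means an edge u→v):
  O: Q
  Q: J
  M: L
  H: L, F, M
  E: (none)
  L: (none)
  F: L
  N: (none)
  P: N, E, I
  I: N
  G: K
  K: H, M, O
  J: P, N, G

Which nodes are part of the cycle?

G, J, K, O, Q

DFS with gray/black marking from J:
J gray
  P gray
    N gray
    N black
    E gray
    E black
    I gray
      I→N: N black — skip
    I black
  P black
  J→N: N black — skip
  G gray
    K gray
      H gray
        L gray
        L black
        F gray
          F→L: L black — skip
        F black
        M gray
          M→L: L black — skip
        M black
      H black
      K→M: M black — skip
      O gray
        Q gray
          Q→J: J is gray → back edge
Back edge closes the cycle J → G → K → O → Q → J; its vertices are {G, J, K, O, Q}.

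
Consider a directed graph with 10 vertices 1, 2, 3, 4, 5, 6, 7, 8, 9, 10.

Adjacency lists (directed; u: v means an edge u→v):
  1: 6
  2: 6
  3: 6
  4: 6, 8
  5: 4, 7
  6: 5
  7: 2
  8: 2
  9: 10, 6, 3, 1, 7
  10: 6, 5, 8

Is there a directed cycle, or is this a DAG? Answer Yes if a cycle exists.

DFS with white/gray/black marking, starting from 1:
1 gray
  6 gray
    5 gray
      4 gray
        4→6: 6 is gray → back edge
Back edge found, so a cycle exists: 6 → 5 → 4 → 6.

Yes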